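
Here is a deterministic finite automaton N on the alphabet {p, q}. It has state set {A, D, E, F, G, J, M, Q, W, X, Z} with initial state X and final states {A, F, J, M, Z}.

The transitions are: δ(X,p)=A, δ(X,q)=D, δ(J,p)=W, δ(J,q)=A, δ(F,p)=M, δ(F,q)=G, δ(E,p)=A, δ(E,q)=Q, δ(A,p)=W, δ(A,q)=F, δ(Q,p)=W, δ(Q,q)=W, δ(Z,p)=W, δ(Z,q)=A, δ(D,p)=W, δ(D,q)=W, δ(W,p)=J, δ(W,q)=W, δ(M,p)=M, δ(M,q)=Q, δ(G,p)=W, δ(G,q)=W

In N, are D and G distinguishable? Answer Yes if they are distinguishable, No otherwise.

First remove the unreachable states {E,Z}; 9 states remain.
Initial partition by acceptance: {A,F,J,M} | {D,G,Q,W,X}.
On input p, block {A,F,J,M} splits into {F,M} and {A,J}.
On input p, block {D,G,Q,W,X} splits into {D,G,Q} and {W,X}.
On input q, block {A,J} splits into {J} and {A}.
Refine {W,X} on symbol p: members go to different blocks, giving {W} and {X}.
No further refinement is possible. Final partition (6 blocks): {F,M} | {D,G,Q} | {J} | {W} | {A} | {X}.
D and G lie in the same block of the stable partition, so they are equivalent — no string distinguishes them.

No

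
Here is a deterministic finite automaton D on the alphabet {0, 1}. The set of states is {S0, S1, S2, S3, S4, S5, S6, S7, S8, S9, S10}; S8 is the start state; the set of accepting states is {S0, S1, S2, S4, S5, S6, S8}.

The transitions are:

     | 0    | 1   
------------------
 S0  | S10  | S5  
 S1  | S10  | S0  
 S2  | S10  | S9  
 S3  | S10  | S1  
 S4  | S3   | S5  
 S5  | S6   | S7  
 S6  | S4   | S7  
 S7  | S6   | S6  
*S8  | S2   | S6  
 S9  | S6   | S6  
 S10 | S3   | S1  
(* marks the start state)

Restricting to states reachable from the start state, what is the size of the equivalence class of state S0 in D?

2

Every state is reachable, so we keep all 11.
Initial partition by acceptance: {S0,S1,S2,S4,S5,S6,S8} | {S3,S7,S9,S10}.
Split {S0,S1,S2,S4,S5,S6,S8} by δ(·,0) → {S0,S1,S2,S4} and {S5,S6,S8}.
On input 1, block {S0,S1,S2,S4} splits into {S0,S4} and {S1} and {S2}.
Split {S3,S7,S9,S10} by δ(·,0) → {S3,S10} and {S7,S9}.
On input 0, block {S5,S6,S8} splits into {S5} and {S6} and {S8}.
The partition is now stable with 8 blocks: {S0,S4} | {S3,S10} | {S5} | {S1} | {S2} | {S7,S9} | {S6} | {S8}.
The equivalence class containing S0 is {S0,S4}, of size 2.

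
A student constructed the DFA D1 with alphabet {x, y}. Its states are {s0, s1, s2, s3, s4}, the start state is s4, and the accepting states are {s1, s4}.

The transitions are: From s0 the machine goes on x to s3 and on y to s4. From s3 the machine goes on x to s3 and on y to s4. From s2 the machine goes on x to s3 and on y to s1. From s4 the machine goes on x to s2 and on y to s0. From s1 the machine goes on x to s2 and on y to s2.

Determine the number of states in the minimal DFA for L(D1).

P0 = {s1,s4} | {s0,s2,s3}.
Stable partition: {s1,s4} | {s0,s2,s3} — 2 equivalence classes.

2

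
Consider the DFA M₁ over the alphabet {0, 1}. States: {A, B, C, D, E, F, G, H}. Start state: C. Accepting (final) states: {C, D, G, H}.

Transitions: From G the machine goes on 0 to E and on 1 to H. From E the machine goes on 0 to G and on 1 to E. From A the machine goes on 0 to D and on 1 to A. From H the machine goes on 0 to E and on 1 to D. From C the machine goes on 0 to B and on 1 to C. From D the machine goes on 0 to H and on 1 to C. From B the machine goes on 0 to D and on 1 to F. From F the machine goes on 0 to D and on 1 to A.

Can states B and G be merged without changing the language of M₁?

Start with accepting vs non-accepting: {C,D,G,H} | {A,B,E,F}.
Split {C,D,G,H} by δ(·,0) → {C,G,H} and {D}.
On input 1, block {C,G,H} splits into {C,G} and {H}.
On input 1, block {C,G} splits into {C} and {G}.
Refine {A,B,E,F} on symbol 0: members go to different blocks, giving {A,B,F} and {E}.
The partition is now stable with 6 blocks: {C} | {A,B,F} | {D} | {H} | {G} | {E}.
B and G end up in different blocks, so they are distinguishable. For instance, the string 'ε' is accepted from only G.

No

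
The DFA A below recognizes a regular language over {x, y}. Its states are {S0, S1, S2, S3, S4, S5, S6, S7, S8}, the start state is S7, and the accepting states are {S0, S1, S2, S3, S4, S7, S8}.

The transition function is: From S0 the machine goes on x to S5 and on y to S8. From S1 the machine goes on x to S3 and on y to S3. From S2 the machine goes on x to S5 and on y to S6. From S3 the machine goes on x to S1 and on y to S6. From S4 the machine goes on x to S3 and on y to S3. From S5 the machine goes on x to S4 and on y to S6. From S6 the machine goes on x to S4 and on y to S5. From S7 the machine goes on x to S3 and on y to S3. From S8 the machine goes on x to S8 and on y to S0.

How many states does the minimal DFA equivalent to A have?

First remove the unreachable states {S0,S2,S8}; 6 states remain.
P0 = {S1,S3,S4,S7} | {S5,S6}.
Refine {S1,S3,S4,S7} on symbol y: members go to different blocks, giving {S1,S4,S7} and {S3}.
Stable partition: {S1,S4,S7} | {S5,S6} | {S3} — 3 equivalence classes.

3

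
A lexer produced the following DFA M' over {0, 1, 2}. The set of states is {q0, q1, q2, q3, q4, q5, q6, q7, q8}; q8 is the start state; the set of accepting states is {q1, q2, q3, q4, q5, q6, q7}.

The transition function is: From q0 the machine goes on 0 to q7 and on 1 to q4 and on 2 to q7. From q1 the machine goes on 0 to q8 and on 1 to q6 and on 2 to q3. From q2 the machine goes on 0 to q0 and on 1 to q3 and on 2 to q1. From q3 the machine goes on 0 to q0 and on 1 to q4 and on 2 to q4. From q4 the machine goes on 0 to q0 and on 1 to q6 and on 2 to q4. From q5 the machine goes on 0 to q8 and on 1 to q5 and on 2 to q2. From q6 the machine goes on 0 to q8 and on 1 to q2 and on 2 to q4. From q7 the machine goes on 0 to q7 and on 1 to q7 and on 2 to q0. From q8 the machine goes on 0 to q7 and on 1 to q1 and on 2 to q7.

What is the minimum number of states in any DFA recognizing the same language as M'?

Reachable states from the start: {q0,q1,q2,q3,q4,q6,q7,q8}. Unreachable: {q5} — drop them.
Initial partition by acceptance: {q1,q2,q3,q4,q6,q7} | {q0,q8}.
On input 0, block {q1,q2,q3,q4,q6,q7} splits into {q1,q2,q3,q4,q6} and {q7}.
No further refinement is possible. Final partition (3 blocks): {q1,q2,q3,q4,q6} | {q0,q8} | {q7}.

3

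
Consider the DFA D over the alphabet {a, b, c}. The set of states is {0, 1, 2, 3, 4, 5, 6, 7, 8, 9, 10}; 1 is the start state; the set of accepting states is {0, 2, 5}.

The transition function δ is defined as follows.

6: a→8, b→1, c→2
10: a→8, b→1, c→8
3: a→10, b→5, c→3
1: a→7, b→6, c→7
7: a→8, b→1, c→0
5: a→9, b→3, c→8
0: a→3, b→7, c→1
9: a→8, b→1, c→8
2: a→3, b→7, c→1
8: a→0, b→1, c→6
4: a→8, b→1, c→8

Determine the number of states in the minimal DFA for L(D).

States {4} cannot be reached from the start state, so discard them.
Start with accepting vs non-accepting: {0,2,5} | {1,3,6,7,8,9,10}.
On input a, block {1,3,6,7,8,9,10} splits into {1,3,6,7,9,10} and {8}.
Split {0,2,5} by δ(·,c) → {0,2} and {5}.
Refine {1,3,6,7,9,10} on symbol a: members go to different blocks, giving {6,7,9,10} and {1,3}.
Refine {6,7,9,10} on symbol c: members go to different blocks, giving {6,7} and {9,10}.
Split {1,3} by δ(·,a) → {1} and {3}.
Stable partition: {0,2} | {6,7} | {8} | {5} | {1} | {9,10} | {3} — 7 equivalence classes.

7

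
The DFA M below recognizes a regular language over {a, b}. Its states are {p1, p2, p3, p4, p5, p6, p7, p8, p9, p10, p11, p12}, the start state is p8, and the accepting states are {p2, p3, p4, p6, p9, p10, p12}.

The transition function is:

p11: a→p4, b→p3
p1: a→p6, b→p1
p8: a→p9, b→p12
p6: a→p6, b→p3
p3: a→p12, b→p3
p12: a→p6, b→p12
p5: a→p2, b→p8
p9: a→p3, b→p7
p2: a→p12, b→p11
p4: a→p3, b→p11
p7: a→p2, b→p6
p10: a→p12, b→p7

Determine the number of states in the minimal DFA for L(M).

3

States {p1,p5,p10} cannot be reached from the start state, so discard them.
P0 = {p2,p3,p4,p6,p9,p12} | {p7,p8,p11}.
Split {p2,p3,p4,p6,p9,p12} by δ(·,b) → {p2,p4,p9} and {p3,p6,p12}.
No further refinement is possible. Final partition (3 blocks): {p2,p4,p9} | {p7,p8,p11} | {p3,p6,p12}.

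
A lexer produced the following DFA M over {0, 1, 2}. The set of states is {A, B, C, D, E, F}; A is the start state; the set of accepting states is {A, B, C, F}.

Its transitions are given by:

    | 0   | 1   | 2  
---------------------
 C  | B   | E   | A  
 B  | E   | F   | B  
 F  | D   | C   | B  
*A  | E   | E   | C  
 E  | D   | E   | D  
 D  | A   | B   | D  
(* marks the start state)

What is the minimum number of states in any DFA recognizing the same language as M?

6

All states are reachable from the start state.
P0 = {A,B,C,F} | {D,E}.
On input 0, block {A,B,C,F} splits into {A,B,F} and {C}.
Split {A,B,F} by δ(·,1) → {A} and {B} and {F}.
Split {D,E} by δ(·,0) → {D} and {E}.
Stable partition: {A} | {D} | {C} | {B} | {F} | {E} — 6 equivalence classes.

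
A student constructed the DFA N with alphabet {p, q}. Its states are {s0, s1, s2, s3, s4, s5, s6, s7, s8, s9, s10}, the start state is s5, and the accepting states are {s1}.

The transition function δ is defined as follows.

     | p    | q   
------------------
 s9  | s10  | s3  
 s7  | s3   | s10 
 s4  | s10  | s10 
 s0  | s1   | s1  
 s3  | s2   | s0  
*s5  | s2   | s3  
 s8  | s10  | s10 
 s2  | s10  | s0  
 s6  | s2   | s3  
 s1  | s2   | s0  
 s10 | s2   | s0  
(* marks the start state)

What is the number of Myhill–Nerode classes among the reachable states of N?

Reachable states from the start: {s0,s1,s2,s3,s5,s10}. Unreachable: {s4,s6,s7,s8,s9} — drop them.
P0 = {s1} | {s0,s2,s3,s5,s10}.
Refine {s0,s2,s3,s5,s10} on symbol p: members go to different blocks, giving {s2,s3,s5,s10} and {s0}.
Refine {s2,s3,s5,s10} on symbol q: members go to different blocks, giving {s2,s3,s10} and {s5}.
No further refinement is possible. Final partition (4 blocks): {s1} | {s2,s3,s10} | {s0} | {s5}.

4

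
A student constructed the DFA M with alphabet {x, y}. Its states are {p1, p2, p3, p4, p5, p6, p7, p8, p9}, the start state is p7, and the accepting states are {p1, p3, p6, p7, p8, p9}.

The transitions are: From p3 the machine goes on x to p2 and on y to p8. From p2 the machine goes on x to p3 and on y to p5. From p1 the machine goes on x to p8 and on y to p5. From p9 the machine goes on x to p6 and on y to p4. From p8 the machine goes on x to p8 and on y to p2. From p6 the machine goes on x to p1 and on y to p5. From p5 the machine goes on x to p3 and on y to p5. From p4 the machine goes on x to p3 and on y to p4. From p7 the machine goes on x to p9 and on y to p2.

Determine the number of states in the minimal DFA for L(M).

3

All states are reachable from the start state.
P0 = {p1,p3,p6,p7,p8,p9} | {p2,p4,p5}.
Split {p1,p3,p6,p7,p8,p9} by δ(·,x) → {p1,p6,p7,p8,p9} and {p3}.
No further refinement is possible. Final partition (3 blocks): {p1,p6,p7,p8,p9} | {p2,p4,p5} | {p3}.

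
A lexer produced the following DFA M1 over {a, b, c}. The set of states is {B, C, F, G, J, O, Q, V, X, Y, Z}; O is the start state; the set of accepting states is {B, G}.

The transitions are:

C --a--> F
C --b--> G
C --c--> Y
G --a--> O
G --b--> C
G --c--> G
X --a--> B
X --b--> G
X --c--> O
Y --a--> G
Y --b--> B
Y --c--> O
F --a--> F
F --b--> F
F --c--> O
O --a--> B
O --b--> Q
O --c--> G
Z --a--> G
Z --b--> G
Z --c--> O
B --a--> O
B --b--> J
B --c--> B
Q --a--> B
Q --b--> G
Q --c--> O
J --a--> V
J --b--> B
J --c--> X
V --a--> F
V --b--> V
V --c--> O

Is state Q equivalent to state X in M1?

Yes

First remove the unreachable states {Z}; 10 states remain.
P0 = {B,G} | {C,F,J,O,Q,V,X,Y}.
Split {C,F,J,O,Q,V,X,Y} by δ(·,a) → {C,F,J,V} and {O,Q,X,Y}.
Refine {C,F,J,V} on symbol b: members go to different blocks, giving {C,J} and {F,V}.
Refine {O,Q,X,Y} on symbol b: members go to different blocks, giving {Q,X,Y} and {O}.
No further refinement is possible. Final partition (5 blocks): {B,G} | {C,J} | {Q,X,Y} | {F,V} | {O}.
Q and X lie in the same block of the stable partition, so they are equivalent — no string distinguishes them.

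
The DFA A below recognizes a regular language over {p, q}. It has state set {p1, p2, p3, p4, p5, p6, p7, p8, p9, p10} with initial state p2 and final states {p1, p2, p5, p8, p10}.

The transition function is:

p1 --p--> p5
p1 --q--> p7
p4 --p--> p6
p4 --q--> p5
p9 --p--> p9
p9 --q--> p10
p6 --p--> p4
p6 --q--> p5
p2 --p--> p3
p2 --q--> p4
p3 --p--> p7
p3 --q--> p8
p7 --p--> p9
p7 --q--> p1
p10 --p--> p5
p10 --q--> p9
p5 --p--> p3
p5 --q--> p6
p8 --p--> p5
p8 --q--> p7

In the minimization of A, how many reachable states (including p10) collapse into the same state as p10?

P0 = {p1,p2,p5,p8,p10} | {p3,p4,p6,p7,p9}.
Refine {p1,p2,p5,p8,p10} on symbol p: members go to different blocks, giving {p1,p8,p10} and {p2,p5}.
Refine {p3,p4,p6,p7,p9} on symbol q: members go to different blocks, giving {p3,p7,p9} and {p4,p6}.
Stable partition: {p1,p8,p10} | {p3,p7,p9} | {p2,p5} | {p4,p6} — 4 equivalence classes.
State p10 belongs to the block {p1,p8,p10}, which has 3 states.

3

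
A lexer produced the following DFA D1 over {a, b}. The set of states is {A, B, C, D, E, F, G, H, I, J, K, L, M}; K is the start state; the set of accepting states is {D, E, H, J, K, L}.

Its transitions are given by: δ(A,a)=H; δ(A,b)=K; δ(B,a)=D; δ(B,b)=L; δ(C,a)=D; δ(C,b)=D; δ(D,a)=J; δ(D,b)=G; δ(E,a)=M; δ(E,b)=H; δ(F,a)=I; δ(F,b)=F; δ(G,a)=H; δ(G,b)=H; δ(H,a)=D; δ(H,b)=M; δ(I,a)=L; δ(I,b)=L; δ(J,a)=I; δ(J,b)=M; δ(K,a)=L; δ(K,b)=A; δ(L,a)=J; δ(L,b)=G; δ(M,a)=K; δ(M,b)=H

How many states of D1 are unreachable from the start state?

BFS from K reaches {A, D, G, H, I, J, K, L, M}; the 4 state(s) B, C, E, F are never visited.

4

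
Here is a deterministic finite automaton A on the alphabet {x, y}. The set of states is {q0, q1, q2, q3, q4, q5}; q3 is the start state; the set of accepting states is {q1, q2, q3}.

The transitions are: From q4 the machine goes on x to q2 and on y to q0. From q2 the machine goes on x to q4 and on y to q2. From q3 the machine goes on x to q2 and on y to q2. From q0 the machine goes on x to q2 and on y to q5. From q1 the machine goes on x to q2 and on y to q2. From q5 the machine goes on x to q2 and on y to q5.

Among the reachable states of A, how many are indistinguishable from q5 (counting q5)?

Reachable states from the start: {q0,q2,q3,q4,q5}. Unreachable: {q1} — drop them.
P0 = {q2,q3} | {q0,q4,q5}.
Split {q2,q3} by δ(·,x) → {q2} and {q3}.
Stable partition: {q2} | {q0,q4,q5} | {q3} — 3 equivalence classes.
The equivalence class containing q5 is {q0,q4,q5}, of size 3.

3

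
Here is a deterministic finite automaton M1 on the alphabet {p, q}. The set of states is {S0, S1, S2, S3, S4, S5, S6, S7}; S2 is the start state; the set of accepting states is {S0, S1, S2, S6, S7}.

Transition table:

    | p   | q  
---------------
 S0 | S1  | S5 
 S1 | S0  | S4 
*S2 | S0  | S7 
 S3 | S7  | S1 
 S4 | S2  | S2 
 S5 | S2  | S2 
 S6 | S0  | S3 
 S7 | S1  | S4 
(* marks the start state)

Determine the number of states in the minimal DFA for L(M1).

3

Reachable states from the start: {S0,S1,S2,S4,S5,S7}. Unreachable: {S3,S6} — drop them.
P0 = {S0,S1,S2,S7} | {S4,S5}.
Split {S0,S1,S2,S7} by δ(·,q) → {S0,S1,S7} and {S2}.
No further refinement is possible. Final partition (3 blocks): {S0,S1,S7} | {S4,S5} | {S2}.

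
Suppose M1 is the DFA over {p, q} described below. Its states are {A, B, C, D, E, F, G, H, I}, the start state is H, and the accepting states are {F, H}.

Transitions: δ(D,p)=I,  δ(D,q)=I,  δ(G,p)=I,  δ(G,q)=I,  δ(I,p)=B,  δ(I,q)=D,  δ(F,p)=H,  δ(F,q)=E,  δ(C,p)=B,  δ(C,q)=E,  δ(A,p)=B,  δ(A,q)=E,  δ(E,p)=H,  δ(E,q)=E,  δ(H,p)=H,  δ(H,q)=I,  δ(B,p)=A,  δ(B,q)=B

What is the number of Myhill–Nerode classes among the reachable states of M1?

6

States {C,F,G} cannot be reached from the start state, so discard them.
Start with accepting vs non-accepting: {H} | {A,B,D,E,I}.
On input p, block {A,B,D,E,I} splits into {A,B,D,I} and {E}.
Split {A,B,D,I} by δ(·,q) → {B,D,I} and {A}.
On input p, block {B,D,I} splits into {D,I} and {B}.
Refine {D,I} on symbol p: members go to different blocks, giving {D} and {I}.
No further refinement is possible. Final partition (6 blocks): {H} | {D} | {E} | {A} | {B} | {I}.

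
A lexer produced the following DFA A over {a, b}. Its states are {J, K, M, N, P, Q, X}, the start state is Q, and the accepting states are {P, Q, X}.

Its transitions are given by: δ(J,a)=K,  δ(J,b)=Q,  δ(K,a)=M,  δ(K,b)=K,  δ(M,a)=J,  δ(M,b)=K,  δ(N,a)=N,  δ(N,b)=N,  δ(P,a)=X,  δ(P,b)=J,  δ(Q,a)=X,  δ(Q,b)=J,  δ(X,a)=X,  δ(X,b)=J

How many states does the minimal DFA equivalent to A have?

4

States {N,P} cannot be reached from the start state, so discard them.
Initial partition by acceptance: {Q,X} | {J,K,M}.
Refine {J,K,M} on symbol b: members go to different blocks, giving {K,M} and {J}.
On input a, block {K,M} splits into {M} and {K}.
Stable partition: {Q,X} | {M} | {J} | {K} — 4 equivalence classes.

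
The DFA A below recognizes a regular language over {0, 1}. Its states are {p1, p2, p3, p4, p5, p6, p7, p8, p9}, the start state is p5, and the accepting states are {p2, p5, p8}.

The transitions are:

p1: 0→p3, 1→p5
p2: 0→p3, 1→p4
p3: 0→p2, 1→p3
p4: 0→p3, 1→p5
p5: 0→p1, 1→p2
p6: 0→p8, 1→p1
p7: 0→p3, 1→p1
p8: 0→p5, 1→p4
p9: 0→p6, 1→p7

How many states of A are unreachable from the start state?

Starting at p5 and following transitions, the reachable set is {p1, p2, p3, p4, p5}. That leaves p6, p7, p8, p9 unreachable — 4 in total.

4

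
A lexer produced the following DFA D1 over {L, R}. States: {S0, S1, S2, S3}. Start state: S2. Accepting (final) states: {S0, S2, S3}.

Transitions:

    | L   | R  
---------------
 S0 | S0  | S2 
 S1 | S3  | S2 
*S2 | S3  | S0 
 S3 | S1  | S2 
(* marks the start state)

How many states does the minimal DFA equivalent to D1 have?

Every state is reachable, so we keep all 4.
Start with accepting vs non-accepting: {S0,S2,S3} | {S1}.
Split {S0,S2,S3} by δ(·,L) → {S0,S2} and {S3}.
On input L, block {S0,S2} splits into {S0} and {S2}.
No further refinement is possible. Final partition (4 blocks): {S0} | {S1} | {S3} | {S2}.

4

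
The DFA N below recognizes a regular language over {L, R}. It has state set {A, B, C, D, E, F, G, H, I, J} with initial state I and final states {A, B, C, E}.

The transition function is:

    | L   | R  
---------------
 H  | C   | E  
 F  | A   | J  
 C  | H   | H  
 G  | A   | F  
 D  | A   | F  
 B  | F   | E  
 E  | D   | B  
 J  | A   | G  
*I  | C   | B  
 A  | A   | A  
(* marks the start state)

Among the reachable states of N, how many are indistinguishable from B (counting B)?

2

All states are reachable from the start state.
Initial partition by acceptance: {A,B,C,E} | {D,F,G,H,I,J}.
Split {A,B,C,E} by δ(·,L) → {B,C,E} and {A}.
On input R, block {B,C,E} splits into {B,E} and {C}.
Split {D,F,G,H,I,J} by δ(·,L) → {D,F,G,J} and {H,I}.
The partition is now stable with 5 blocks: {B,E} | {D,F,G,J} | {A} | {C} | {H,I}.
State B belongs to the block {B,E}, which has 2 states.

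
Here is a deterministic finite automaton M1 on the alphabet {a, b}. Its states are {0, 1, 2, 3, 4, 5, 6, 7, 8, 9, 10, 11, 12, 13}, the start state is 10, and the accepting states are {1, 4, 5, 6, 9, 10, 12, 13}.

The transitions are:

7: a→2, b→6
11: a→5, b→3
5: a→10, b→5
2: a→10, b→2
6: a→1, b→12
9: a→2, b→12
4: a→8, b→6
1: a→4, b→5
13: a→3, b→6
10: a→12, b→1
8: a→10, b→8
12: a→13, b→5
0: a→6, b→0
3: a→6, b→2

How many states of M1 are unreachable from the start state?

Starting at 10 and following transitions, the reachable set is {1, 2, 3, 4, 5, 6, 8, 10, 12, 13}. That leaves 0, 7, 9, 11 unreachable — 4 in total.

4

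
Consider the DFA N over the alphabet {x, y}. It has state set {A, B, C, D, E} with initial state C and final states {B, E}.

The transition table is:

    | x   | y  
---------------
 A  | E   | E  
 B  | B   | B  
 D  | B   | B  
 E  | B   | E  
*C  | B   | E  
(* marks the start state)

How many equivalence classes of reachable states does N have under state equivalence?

2

First remove the unreachable states {A,D}; 3 states remain.
Initial partition by acceptance: {B,E} | {C}.
No further refinement is possible. Final partition (2 blocks): {B,E} | {C}.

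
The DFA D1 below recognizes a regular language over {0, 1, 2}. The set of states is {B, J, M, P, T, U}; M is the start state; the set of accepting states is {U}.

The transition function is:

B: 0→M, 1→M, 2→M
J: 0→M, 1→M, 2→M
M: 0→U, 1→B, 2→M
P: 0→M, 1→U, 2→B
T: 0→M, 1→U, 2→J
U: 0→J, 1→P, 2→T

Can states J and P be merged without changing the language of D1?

Every state is reachable, so we keep all 6.
P0 = {U} | {B,J,M,P,T}.
On input 0, block {B,J,M,P,T} splits into {B,J,P,T} and {M}.
On input 1, block {B,J,P,T} splits into {P,T} and {B,J}.
Stable partition: {U} | {P,T} | {M} | {B,J} — 4 equivalence classes.
J and P end up in different blocks, so they are distinguishable. For instance, the string '1' is accepted from only P.

No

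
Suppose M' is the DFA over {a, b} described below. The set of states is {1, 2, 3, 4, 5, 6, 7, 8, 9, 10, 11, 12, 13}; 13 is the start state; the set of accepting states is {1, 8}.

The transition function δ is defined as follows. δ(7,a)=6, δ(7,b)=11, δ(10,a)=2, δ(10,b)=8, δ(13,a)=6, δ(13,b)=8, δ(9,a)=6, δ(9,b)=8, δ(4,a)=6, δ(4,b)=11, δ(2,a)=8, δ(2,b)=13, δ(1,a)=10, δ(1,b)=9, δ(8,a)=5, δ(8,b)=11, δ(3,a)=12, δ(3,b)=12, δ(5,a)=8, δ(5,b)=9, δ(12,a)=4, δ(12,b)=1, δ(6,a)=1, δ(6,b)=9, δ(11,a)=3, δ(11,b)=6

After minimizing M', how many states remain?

10

States {7} cannot be reached from the start state, so discard them.
P0 = {1,8} | {2,3,4,5,6,9,10,11,12,13}.
Refine {2,3,4,5,6,9,10,11,12,13} on symbol a: members go to different blocks, giving {3,4,9,10,11,12,13} and {2,5,6}.
Split {1,8} by δ(·,a) → {1} and {8}.
On input a, block {3,4,9,10,11,12,13} splits into {4,9,10,13} and {3,11,12}.
Refine {4,9,10,13} on symbol b: members go to different blocks, giving {9,10,13} and {4}.
Split {2,5,6} by δ(·,a) → {2,5} and {6}.
Split {9,10,13} by δ(·,a) → {9,13} and {10}.
Refine {3,11,12} on symbol a: members go to different blocks, giving {3,11} and {12}.
Split {3,11} by δ(·,a) → {3} and {11}.
The partition is now stable with 10 blocks: {1} | {9,13} | {2,5} | {8} | {3} | {4} | {6} | {10} | {12} | {11}.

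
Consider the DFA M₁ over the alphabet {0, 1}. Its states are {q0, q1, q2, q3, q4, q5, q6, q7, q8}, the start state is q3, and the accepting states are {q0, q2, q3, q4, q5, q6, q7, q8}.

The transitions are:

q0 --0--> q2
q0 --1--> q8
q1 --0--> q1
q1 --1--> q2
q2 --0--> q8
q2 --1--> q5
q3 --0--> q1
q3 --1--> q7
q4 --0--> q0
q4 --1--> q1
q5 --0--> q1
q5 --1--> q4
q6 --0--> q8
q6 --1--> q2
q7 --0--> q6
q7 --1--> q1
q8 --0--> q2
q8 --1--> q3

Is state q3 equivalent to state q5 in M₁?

Initial partition by acceptance: {q0,q2,q3,q4,q5,q6,q7,q8} | {q1}.
On input 0, block {q0,q2,q3,q4,q5,q6,q7,q8} splits into {q0,q2,q4,q6,q7,q8} and {q3,q5}.
On input 1, block {q0,q2,q4,q6,q7,q8} splits into {q0,q6} and {q2,q8} and {q4,q7}.
No further refinement is possible. Final partition (5 blocks): {q0,q6} | {q1} | {q3,q5} | {q2,q8} | {q4,q7}.
q3 and q5 lie in the same block of the stable partition, so they are equivalent — no string distinguishes them.

Yes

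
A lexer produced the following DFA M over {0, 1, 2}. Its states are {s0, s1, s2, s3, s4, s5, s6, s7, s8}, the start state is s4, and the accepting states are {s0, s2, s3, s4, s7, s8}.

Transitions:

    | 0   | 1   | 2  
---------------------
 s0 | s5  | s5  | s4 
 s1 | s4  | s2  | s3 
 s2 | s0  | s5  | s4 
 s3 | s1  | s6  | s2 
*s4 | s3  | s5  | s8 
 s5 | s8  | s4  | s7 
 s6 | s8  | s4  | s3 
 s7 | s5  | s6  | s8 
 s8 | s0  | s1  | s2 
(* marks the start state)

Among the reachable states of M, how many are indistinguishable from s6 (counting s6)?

All states are reachable from the start state.
Initial partition by acceptance: {s0,s2,s3,s4,s7,s8} | {s1,s5,s6}.
Refine {s0,s2,s3,s4,s7,s8} on symbol 0: members go to different blocks, giving {s0,s3,s7} and {s2,s4,s8}.
The partition is now stable with 3 blocks: {s0,s3,s7} | {s1,s5,s6} | {s2,s4,s8}.
State s6 belongs to the block {s1,s5,s6}, which has 3 states.

3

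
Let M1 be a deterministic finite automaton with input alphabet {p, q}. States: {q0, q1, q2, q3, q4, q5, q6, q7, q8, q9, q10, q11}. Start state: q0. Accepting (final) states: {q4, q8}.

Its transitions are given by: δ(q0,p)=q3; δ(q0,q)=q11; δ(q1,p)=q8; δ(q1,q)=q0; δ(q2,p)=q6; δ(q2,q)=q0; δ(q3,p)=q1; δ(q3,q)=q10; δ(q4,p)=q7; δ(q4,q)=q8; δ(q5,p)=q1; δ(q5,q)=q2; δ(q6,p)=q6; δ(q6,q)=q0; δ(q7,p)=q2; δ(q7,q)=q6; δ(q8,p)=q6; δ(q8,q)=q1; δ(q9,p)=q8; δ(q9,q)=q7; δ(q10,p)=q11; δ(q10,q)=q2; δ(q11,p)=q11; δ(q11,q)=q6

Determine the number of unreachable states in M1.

4

No path from q0 leads to q4, q5, q7, q9; the other 8 states are all reachable.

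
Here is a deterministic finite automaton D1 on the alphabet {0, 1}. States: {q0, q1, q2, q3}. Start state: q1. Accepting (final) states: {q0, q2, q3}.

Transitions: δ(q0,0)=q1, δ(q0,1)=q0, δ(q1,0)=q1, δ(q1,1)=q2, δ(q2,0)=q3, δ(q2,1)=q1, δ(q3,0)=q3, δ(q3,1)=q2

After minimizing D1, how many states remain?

3

Reachable states from the start: {q1,q2,q3}. Unreachable: {q0} — drop them.
P0 = {q2,q3} | {q1}.
On input 1, block {q2,q3} splits into {q2} and {q3}.
The partition is now stable with 3 blocks: {q2} | {q1} | {q3}.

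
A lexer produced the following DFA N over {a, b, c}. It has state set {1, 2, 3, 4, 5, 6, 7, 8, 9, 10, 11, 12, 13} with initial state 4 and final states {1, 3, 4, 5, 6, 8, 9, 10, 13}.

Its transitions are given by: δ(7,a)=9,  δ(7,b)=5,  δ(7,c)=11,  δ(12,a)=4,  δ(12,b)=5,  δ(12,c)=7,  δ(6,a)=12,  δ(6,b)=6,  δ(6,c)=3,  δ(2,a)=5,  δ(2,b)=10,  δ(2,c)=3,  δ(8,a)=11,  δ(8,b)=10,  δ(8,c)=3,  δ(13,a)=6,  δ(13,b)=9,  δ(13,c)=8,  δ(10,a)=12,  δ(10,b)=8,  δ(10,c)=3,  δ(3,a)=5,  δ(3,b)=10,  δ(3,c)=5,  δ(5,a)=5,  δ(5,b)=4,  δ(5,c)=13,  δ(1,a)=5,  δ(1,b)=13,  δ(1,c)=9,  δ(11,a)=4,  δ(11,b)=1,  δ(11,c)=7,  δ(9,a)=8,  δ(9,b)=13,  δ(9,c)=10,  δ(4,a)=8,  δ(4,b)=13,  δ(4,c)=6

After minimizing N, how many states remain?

Reachable states from the start: {1,3,4,5,6,7,8,9,10,11,12,13}. Unreachable: {2} — drop them.
Start with accepting vs non-accepting: {1,3,4,5,6,8,9,10,13} | {7,11,12}.
Refine {1,3,4,5,6,8,9,10,13} on symbol a: members go to different blocks, giving {1,3,4,5,9,13} and {6,8,10}.
On input a, block {1,3,4,5,9,13} splits into {1,3,5} and {4,9,13}.
Refine {1,3,5} on symbol b: members go to different blocks, giving {1,5} and {3}.
No further refinement is possible. Final partition (5 blocks): {1,5} | {7,11,12} | {6,8,10} | {4,9,13} | {3}.

5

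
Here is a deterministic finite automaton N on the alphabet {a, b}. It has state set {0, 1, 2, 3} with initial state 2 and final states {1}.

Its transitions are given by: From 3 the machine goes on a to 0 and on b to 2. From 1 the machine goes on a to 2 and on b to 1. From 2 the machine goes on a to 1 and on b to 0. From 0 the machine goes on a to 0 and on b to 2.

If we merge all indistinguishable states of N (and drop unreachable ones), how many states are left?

States {3} cannot be reached from the start state, so discard them.
P0 = {1} | {0,2}.
Refine {0,2} on symbol a: members go to different blocks, giving {0} and {2}.
The partition is now stable with 3 blocks: {1} | {0} | {2}.

3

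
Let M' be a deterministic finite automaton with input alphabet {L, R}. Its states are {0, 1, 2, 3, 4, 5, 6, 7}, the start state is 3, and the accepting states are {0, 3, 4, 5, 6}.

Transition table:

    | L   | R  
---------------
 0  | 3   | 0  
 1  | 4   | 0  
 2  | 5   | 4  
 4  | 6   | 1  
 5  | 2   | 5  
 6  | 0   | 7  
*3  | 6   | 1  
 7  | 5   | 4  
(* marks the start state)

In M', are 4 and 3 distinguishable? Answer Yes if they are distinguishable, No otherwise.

No

P0 = {0,3,4,5,6} | {1,2,7}.
Refine {0,3,4,5,6} on symbol L: members go to different blocks, giving {0,3,4,6} and {5}.
On input R, block {0,3,4,6} splits into {3,4,6} and {0}.
On input L, block {3,4,6} splits into {3,4} and {6}.
Split {1,2,7} by δ(·,L) → {2,7} and {1}.
The partition is now stable with 6 blocks: {3,4} | {2,7} | {5} | {0} | {6} | {1}.
4 and 3 lie in the same block of the stable partition, so they are equivalent — no string distinguishes them.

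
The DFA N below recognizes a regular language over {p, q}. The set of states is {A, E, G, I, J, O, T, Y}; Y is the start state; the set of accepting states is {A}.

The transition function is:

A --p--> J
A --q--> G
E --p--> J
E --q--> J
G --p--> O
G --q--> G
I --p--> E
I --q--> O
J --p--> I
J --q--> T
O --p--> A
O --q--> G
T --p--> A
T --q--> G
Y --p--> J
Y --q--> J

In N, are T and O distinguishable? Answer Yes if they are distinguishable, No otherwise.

Every state is reachable, so we keep all 8.
P0 = {A} | {E,G,I,J,O,T,Y}.
Split {E,G,I,J,O,T,Y} by δ(·,p) → {E,G,I,J,Y} and {O,T}.
Refine {E,G,I,J,Y} on symbol p: members go to different blocks, giving {E,I,J,Y} and {G}.
Refine {E,I,J,Y} on symbol q: members go to different blocks, giving {I,J} and {E,Y}.
On input p, block {I,J} splits into {J} and {I}.
The partition is now stable with 6 blocks: {A} | {J} | {O,T} | {G} | {E,Y} | {I}.
T and O lie in the same block of the stable partition, so they are equivalent — no string distinguishes them.

No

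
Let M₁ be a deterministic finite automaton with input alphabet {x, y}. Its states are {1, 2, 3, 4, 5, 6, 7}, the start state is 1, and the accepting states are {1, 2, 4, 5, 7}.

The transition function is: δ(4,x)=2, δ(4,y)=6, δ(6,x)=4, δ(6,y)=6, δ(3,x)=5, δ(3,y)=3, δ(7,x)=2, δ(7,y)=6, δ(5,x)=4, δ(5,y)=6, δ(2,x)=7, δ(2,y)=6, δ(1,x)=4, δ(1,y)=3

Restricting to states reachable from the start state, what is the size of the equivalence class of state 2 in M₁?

Start with accepting vs non-accepting: {1,2,4,5,7} | {3,6}.
Stable partition: {1,2,4,5,7} | {3,6} — 2 equivalence classes.
State 2 belongs to the block {1,2,4,5,7}, which has 5 states.

5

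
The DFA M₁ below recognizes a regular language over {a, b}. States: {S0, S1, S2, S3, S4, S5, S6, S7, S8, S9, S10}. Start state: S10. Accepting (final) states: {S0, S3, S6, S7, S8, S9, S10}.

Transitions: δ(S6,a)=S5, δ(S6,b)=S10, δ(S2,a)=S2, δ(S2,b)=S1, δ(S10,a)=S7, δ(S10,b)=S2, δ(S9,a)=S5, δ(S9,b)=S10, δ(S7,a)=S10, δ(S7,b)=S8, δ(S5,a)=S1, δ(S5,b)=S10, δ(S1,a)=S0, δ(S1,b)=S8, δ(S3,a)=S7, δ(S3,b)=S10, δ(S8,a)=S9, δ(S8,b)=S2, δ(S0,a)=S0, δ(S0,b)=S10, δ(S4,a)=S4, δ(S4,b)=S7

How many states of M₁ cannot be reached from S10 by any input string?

3

Starting at S10 and following transitions, the reachable set is {S0, S1, S2, S5, S7, S8, S9, S10}. That leaves S3, S4, S6 unreachable — 3 in total.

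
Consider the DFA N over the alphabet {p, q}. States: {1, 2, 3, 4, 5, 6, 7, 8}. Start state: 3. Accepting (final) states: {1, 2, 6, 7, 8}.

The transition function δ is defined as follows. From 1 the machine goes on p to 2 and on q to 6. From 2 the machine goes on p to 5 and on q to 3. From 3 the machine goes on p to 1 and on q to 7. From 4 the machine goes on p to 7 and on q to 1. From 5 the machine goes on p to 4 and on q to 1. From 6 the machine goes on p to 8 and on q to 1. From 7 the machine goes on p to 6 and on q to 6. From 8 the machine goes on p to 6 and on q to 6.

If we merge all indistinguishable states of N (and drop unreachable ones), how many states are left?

Initial partition by acceptance: {1,2,6,7,8} | {3,4,5}.
Refine {1,2,6,7,8} on symbol p: members go to different blocks, giving {1,6,7,8} and {2}.
On input p, block {1,6,7,8} splits into {6,7,8} and {1}.
On input q, block {6,7,8} splits into {7,8} and {6}.
Refine {3,4,5} on symbol p: members go to different blocks, giving {3} and {4} and {5}.
No further refinement is possible. Final partition (7 blocks): {7,8} | {3} | {2} | {1} | {6} | {4} | {5}.

7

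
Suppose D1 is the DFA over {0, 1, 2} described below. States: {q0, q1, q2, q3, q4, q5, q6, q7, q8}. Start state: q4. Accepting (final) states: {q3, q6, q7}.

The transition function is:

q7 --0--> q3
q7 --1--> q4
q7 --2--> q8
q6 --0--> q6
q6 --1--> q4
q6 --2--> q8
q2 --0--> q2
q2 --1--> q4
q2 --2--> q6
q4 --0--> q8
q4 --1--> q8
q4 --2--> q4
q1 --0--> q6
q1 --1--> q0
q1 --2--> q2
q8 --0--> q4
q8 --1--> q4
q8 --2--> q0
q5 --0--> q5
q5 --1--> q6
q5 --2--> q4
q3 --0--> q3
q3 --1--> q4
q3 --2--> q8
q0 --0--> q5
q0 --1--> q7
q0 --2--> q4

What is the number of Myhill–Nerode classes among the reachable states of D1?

4

Reachable states from the start: {q0,q3,q4,q5,q6,q7,q8}. Unreachable: {q1,q2} — drop them.
Start with accepting vs non-accepting: {q3,q6,q7} | {q0,q4,q5,q8}.
Refine {q0,q4,q5,q8} on symbol 1: members go to different blocks, giving {q0,q5} and {q4,q8}.
Split {q4,q8} by δ(·,2) → {q4} and {q8}.
Stable partition: {q3,q6,q7} | {q0,q5} | {q4} | {q8} — 4 equivalence classes.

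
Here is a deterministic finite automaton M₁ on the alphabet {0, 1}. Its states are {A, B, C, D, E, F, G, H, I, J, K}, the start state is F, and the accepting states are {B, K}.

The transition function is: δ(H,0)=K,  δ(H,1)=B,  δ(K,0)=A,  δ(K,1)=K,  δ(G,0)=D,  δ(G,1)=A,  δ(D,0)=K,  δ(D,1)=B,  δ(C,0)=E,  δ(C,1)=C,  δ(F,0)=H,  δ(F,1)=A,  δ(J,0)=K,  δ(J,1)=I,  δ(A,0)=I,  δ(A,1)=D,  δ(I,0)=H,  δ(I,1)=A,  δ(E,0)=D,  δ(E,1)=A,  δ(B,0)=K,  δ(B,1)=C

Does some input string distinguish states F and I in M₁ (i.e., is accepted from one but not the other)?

No

First remove the unreachable states {G,J}; 9 states remain.
Initial partition by acceptance: {B,K} | {A,C,D,E,F,H,I}.
Refine {B,K} on symbol 0: members go to different blocks, giving {B} and {K}.
On input 0, block {A,C,D,E,F,H,I} splits into {A,C,E,F,I} and {D,H}.
On input 0, block {A,C,E,F,I} splits into {E,F,I} and {A,C}.
Split {A,C} by δ(·,1) → {A} and {C}.
No further refinement is possible. Final partition (6 blocks): {B} | {E,F,I} | {K} | {D,H} | {A} | {C}.
F and I lie in the same block of the stable partition, so they are equivalent — no string distinguishes them.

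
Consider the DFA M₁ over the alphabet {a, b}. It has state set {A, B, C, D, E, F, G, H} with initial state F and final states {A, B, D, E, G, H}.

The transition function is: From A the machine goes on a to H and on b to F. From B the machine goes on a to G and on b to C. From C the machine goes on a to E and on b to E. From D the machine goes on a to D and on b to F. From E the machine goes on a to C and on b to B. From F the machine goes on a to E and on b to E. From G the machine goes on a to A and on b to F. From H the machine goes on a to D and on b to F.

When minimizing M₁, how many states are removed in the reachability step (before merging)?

Every one of the 8 states is reachable from F.

0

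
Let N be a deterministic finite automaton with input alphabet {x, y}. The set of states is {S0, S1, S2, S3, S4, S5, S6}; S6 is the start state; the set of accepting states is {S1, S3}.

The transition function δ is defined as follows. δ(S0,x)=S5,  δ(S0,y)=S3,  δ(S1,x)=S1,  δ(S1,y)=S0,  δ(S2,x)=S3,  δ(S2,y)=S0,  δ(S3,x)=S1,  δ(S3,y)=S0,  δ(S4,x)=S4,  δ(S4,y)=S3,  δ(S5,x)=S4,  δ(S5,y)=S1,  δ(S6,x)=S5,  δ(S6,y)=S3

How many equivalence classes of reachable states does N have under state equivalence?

2

First remove the unreachable states {S2}; 6 states remain.
Start with accepting vs non-accepting: {S1,S3} | {S0,S4,S5,S6}.
Stable partition: {S1,S3} | {S0,S4,S5,S6} — 2 equivalence classes.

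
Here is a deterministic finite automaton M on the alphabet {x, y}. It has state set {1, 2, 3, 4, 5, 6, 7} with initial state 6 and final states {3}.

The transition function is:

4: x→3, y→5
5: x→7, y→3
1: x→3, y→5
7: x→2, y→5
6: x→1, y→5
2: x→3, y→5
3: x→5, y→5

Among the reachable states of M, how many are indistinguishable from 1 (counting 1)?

Reachable states from the start: {1,2,3,5,6,7}. Unreachable: {4} — drop them.
Start with accepting vs non-accepting: {3} | {1,2,5,6,7}.
On input x, block {1,2,5,6,7} splits into {5,6,7} and {1,2}.
On input x, block {5,6,7} splits into {6,7} and {5}.
The partition is now stable with 4 blocks: {3} | {6,7} | {1,2} | {5}.
State 1 belongs to the block {1,2}, which has 2 states.

2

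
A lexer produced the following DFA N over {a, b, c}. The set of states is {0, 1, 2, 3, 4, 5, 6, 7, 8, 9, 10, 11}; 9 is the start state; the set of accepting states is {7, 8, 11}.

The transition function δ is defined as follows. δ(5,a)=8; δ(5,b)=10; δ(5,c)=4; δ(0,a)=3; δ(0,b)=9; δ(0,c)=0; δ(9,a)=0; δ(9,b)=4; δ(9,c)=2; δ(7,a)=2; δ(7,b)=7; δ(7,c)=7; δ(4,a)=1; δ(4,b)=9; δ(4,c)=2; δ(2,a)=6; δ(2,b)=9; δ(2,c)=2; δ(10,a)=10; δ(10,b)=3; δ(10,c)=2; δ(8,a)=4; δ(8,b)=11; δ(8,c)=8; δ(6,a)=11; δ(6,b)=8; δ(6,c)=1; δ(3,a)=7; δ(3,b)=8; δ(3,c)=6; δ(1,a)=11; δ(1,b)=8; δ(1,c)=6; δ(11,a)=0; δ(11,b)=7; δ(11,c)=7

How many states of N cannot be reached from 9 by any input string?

2

No path from 9 leads to 5, 10; the other 10 states are all reachable.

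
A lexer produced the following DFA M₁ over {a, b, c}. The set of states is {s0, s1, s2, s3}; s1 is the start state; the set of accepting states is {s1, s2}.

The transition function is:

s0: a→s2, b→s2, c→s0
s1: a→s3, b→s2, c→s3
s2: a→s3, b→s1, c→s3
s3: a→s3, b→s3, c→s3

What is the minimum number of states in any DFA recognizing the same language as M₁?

Reachable states from the start: {s1,s2,s3}. Unreachable: {s0} — drop them.
P0 = {s1,s2} | {s3}.
The partition is now stable with 2 blocks: {s1,s2} | {s3}.

2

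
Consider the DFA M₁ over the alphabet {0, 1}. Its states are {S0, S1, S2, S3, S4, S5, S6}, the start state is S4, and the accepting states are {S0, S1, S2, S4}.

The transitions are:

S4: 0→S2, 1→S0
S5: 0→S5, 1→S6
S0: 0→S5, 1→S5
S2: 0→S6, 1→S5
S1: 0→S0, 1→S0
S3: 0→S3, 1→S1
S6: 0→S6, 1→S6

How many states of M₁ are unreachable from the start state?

2

No path from S4 leads to S1, S3; the other 5 states are all reachable.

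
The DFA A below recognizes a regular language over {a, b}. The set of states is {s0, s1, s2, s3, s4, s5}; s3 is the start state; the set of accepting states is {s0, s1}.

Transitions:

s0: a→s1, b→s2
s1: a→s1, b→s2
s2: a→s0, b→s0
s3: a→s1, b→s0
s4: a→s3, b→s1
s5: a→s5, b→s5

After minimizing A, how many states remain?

First remove the unreachable states {s4,s5}; 4 states remain.
Start with accepting vs non-accepting: {s0,s1} | {s2,s3}.
Stable partition: {s0,s1} | {s2,s3} — 2 equivalence classes.

2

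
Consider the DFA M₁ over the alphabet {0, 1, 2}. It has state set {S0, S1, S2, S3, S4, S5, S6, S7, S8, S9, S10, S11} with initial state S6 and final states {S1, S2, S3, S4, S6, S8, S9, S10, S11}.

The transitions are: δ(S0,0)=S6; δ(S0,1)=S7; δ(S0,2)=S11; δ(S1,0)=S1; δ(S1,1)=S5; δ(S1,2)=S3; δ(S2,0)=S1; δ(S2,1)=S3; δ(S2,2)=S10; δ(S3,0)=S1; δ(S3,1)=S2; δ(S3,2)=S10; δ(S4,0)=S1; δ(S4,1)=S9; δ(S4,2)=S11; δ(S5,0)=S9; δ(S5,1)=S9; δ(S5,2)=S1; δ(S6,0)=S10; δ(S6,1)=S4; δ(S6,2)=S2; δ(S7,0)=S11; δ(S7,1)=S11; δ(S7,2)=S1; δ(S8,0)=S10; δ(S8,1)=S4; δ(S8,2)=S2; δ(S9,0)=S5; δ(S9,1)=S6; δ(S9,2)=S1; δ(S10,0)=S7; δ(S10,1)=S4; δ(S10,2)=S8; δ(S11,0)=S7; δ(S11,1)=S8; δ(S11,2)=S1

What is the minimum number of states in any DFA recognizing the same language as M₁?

States {S0} cannot be reached from the start state, so discard them.
P0 = {S1,S2,S3,S4,S6,S8,S9,S10,S11} | {S5,S7}.
Refine {S1,S2,S3,S4,S6,S8,S9,S10,S11} on symbol 0: members go to different blocks, giving {S1,S2,S3,S4,S6,S8} and {S9,S10,S11}.
Refine {S1,S2,S3,S4,S6,S8} on symbol 0: members go to different blocks, giving {S1,S2,S3,S4} and {S6,S8}.
Split {S1,S2,S3,S4} by δ(·,1) → {S2,S3} and {S1} and {S4}.
Refine {S9,S10,S11} on symbol 1: members go to different blocks, giving {S9,S11} and {S10}.
Stable partition: {S2,S3} | {S5,S7} | {S9,S11} | {S6,S8} | {S1} | {S4} | {S10} — 7 equivalence classes.

7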